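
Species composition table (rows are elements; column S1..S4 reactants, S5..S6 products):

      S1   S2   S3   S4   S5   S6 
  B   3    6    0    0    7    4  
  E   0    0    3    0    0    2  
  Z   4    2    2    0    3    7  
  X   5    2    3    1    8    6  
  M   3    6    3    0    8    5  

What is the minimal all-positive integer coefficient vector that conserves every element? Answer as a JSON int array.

B: 5·3+3·6+2·0+5·0 = 33 | 3·7+3·4 = 33
E: 5·0+3·0+2·3+5·0 = 6 | 3·0+3·2 = 6
Z: 5·4+3·2+2·2+5·0 = 30 | 3·3+3·7 = 30
X: 5·5+3·2+2·3+5·1 = 42 | 3·8+3·6 = 42
M: 5·3+3·6+2·3+5·0 = 39 | 3·8+3·5 = 39
gcd(5,3,2,5,3,3) = 1

Coefficients: [5, 3, 2, 5, 3, 3]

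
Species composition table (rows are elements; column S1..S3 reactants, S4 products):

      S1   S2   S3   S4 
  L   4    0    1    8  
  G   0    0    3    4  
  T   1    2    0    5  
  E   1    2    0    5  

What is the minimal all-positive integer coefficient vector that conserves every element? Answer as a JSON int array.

Coefficients: [5, 5, 4, 3]

L: 5·4+5·0+4·1 = 24 | 3·8 = 24
G: 5·0+5·0+4·3 = 12 | 3·4 = 12
T: 5·1+5·2+4·0 = 15 | 3·5 = 15
E: 5·1+5·2+4·0 = 15 | 3·5 = 15
gcd(5,5,4,3) = 1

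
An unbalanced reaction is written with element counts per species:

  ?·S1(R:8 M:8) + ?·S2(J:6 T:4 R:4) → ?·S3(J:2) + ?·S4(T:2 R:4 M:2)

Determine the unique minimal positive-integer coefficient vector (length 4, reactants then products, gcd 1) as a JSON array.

Coefficients: [1, 2, 6, 4]

J: 1·0+2·6 = 12 | 6·2+4·0 = 12
T: 1·0+2·4 = 8 | 6·0+4·2 = 8
R: 1·8+2·4 = 16 | 6·0+4·4 = 16
M: 1·8+2·0 = 8 | 6·0+4·2 = 8
gcd(1,2,6,4) = 1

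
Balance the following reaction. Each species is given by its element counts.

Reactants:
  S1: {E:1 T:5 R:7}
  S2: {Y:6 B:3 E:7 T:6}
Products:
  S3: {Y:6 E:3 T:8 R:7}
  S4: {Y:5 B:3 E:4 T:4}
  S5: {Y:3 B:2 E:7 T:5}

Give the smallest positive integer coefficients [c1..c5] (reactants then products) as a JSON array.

Coefficients: [1, 5, 1, 3, 3]

Y: 1·0+5·6 = 30 | 1·6+3·5+3·3 = 30
B: 1·0+5·3 = 15 | 1·0+3·3+3·2 = 15
E: 1·1+5·7 = 36 | 1·3+3·4+3·7 = 36
T: 1·5+5·6 = 35 | 1·8+3·4+3·5 = 35
R: 1·7+5·0 = 7 | 1·7+3·0+3·0 = 7
gcd(1,5,1,3,3) = 1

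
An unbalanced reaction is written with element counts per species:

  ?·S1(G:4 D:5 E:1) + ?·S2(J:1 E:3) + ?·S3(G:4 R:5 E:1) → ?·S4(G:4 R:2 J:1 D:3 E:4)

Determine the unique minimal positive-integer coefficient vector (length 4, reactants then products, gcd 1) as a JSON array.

G: 3·4+5·0+2·4 = 20 | 5·4 = 20
R: 3·0+5·0+2·5 = 10 | 5·2 = 10
J: 3·0+5·1+2·0 = 5 | 5·1 = 5
D: 3·5+5·0+2·0 = 15 | 5·3 = 15
E: 3·1+5·3+2·1 = 20 | 5·4 = 20
gcd(3,5,2,5) = 1

Coefficients: [3, 5, 2, 5]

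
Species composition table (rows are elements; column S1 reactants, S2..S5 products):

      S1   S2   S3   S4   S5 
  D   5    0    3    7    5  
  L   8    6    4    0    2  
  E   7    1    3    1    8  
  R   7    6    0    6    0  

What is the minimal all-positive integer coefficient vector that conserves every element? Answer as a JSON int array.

D: 6·5 = 30 | 6·0+1·3+1·7+4·5 = 30
L: 6·8 = 48 | 6·6+1·4+1·0+4·2 = 48
E: 6·7 = 42 | 6·1+1·3+1·1+4·8 = 42
R: 6·7 = 42 | 6·6+1·0+1·6+4·0 = 42
gcd(6,6,1,1,4) = 1

Coefficients: [6, 6, 1, 1, 4]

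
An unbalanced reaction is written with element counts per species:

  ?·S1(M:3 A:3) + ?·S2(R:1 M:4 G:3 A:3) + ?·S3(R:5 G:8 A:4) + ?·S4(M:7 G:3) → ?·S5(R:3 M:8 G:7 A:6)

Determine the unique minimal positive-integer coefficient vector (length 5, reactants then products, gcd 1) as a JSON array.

Coefficients: [5, 3, 3, 3, 6]

R: 5·0+3·1+3·5+3·0 = 18 | 6·3 = 18
M: 5·3+3·4+3·0+3·7 = 48 | 6·8 = 48
G: 5·0+3·3+3·8+3·3 = 42 | 6·7 = 42
A: 5·3+3·3+3·4+3·0 = 36 | 6·6 = 36
gcd(5,3,3,3,6) = 1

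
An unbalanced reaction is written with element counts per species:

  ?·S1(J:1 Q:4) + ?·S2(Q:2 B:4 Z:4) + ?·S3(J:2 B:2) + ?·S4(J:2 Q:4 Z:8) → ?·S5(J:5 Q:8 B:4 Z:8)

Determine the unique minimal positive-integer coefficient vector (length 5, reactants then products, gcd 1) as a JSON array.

Coefficients: [5, 2, 6, 4, 5]

J: 5·1+2·0+6·2+4·2 = 25 | 5·5 = 25
Q: 5·4+2·2+6·0+4·4 = 40 | 5·8 = 40
B: 5·0+2·4+6·2+4·0 = 20 | 5·4 = 20
Z: 5·0+2·4+6·0+4·8 = 40 | 5·8 = 40
gcd(5,2,6,4,5) = 1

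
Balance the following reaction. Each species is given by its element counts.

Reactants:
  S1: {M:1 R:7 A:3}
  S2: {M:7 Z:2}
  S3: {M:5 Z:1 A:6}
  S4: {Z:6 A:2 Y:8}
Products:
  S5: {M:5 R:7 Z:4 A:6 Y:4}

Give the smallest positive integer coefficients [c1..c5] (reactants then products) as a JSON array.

Coefficients: [6, 2, 2, 3, 6]

M: 6·1+2·7+2·5+3·0 = 30 | 6·5 = 30
R: 6·7+2·0+2·0+3·0 = 42 | 6·7 = 42
Z: 6·0+2·2+2·1+3·6 = 24 | 6·4 = 24
A: 6·3+2·0+2·6+3·2 = 36 | 6·6 = 36
Y: 6·0+2·0+2·0+3·8 = 24 | 6·4 = 24
gcd(6,2,2,3,6) = 1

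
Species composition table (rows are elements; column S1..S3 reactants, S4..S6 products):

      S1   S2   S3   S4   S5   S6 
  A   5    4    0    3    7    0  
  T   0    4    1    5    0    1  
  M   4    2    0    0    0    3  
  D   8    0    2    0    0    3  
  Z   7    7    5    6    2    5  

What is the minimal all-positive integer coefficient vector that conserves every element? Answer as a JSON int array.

A: 2·5+5·4+1·0 = 30 | 3·3+3·7+6·0 = 30
T: 2·0+5·4+1·1 = 21 | 3·5+3·0+6·1 = 21
M: 2·4+5·2+1·0 = 18 | 3·0+3·0+6·3 = 18
D: 2·8+5·0+1·2 = 18 | 3·0+3·0+6·3 = 18
Z: 2·7+5·7+1·5 = 54 | 3·6+3·2+6·5 = 54
gcd(2,5,1,3,3,6) = 1

Coefficients: [2, 5, 1, 3, 3, 6]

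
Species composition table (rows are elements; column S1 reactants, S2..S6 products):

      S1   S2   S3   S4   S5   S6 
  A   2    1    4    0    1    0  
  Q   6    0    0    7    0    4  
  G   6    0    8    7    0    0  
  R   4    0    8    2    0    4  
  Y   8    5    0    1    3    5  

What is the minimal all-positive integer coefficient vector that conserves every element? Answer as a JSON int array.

A: 6·2 = 12 | 5·1+1·4+4·0+3·1+2·0 = 12
Q: 6·6 = 36 | 5·0+1·0+4·7+3·0+2·4 = 36
G: 6·6 = 36 | 5·0+1·8+4·7+3·0+2·0 = 36
R: 6·4 = 24 | 5·0+1·8+4·2+3·0+2·4 = 24
Y: 6·8 = 48 | 5·5+1·0+4·1+3·3+2·5 = 48
gcd(6,5,1,4,3,2) = 1

Coefficients: [6, 5, 1, 4, 3, 2]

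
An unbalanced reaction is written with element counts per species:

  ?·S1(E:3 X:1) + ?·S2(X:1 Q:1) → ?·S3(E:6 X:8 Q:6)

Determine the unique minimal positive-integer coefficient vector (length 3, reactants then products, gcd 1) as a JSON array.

E: 2·3+6·0 = 6 | 1·6 = 6
X: 2·1+6·1 = 8 | 1·8 = 8
Q: 2·0+6·1 = 6 | 1·6 = 6
gcd(2,6,1) = 1

Coefficients: [2, 6, 1]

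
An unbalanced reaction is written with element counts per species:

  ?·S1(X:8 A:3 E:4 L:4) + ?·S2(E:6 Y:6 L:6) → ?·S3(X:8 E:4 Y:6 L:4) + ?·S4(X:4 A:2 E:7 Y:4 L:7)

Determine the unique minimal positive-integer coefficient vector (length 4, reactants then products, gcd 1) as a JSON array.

X: 4·8+5·0 = 32 | 1·8+6·4 = 32
A: 4·3+5·0 = 12 | 1·0+6·2 = 12
E: 4·4+5·6 = 46 | 1·4+6·7 = 46
Y: 4·0+5·6 = 30 | 1·6+6·4 = 30
L: 4·4+5·6 = 46 | 1·4+6·7 = 46
gcd(4,5,1,6) = 1

Coefficients: [4, 5, 1, 6]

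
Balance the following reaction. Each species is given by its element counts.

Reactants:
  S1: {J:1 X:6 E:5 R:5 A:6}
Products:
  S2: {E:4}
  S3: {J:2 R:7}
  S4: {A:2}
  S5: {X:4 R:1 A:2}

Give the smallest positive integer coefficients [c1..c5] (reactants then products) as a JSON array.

J: 4·1 = 4 | 5·0+2·2+6·0+6·0 = 4
X: 4·6 = 24 | 5·0+2·0+6·0+6·4 = 24
E: 4·5 = 20 | 5·4+2·0+6·0+6·0 = 20
R: 4·5 = 20 | 5·0+2·7+6·0+6·1 = 20
A: 4·6 = 24 | 5·0+2·0+6·2+6·2 = 24
gcd(4,5,2,6,6) = 1

Coefficients: [4, 5, 2, 6, 6]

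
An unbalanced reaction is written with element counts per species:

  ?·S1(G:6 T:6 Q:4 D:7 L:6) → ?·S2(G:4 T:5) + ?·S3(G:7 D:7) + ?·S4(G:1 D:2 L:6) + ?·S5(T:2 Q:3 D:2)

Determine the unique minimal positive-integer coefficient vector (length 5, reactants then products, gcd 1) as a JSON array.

Coefficients: [3, 2, 1, 3, 4]

G: 3·6 = 18 | 2·4+1·7+3·1+4·0 = 18
T: 3·6 = 18 | 2·5+1·0+3·0+4·2 = 18
Q: 3·4 = 12 | 2·0+1·0+3·0+4·3 = 12
D: 3·7 = 21 | 2·0+1·7+3·2+4·2 = 21
L: 3·6 = 18 | 2·0+1·0+3·6+4·0 = 18
gcd(3,2,1,3,4) = 1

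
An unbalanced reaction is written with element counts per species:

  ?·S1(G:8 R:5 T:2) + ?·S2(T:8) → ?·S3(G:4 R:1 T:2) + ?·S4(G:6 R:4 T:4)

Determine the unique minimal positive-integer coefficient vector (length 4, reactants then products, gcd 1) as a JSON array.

Coefficients: [5, 2, 1, 6]

G: 5·8+2·0 = 40 | 1·4+6·6 = 40
R: 5·5+2·0 = 25 | 1·1+6·4 = 25
T: 5·2+2·8 = 26 | 1·2+6·4 = 26
gcd(5,2,1,6) = 1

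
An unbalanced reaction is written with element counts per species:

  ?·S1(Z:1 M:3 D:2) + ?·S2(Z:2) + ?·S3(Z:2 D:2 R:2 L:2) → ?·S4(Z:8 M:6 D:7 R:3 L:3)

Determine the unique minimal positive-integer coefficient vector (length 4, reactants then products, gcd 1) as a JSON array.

Z: 4·1+3·2+3·2 = 16 | 2·8 = 16
M: 4·3+3·0+3·0 = 12 | 2·6 = 12
D: 4·2+3·0+3·2 = 14 | 2·7 = 14
R: 4·0+3·0+3·2 = 6 | 2·3 = 6
L: 4·0+3·0+3·2 = 6 | 2·3 = 6
gcd(4,3,3,2) = 1

Coefficients: [4, 3, 3, 2]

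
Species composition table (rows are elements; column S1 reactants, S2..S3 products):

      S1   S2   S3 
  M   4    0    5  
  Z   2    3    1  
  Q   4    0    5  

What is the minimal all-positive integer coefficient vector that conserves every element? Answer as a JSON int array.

M: 5·4 = 20 | 2·0+4·5 = 20
Z: 5·2 = 10 | 2·3+4·1 = 10
Q: 5·4 = 20 | 2·0+4·5 = 20
gcd(5,2,4) = 1

Coefficients: [5, 2, 4]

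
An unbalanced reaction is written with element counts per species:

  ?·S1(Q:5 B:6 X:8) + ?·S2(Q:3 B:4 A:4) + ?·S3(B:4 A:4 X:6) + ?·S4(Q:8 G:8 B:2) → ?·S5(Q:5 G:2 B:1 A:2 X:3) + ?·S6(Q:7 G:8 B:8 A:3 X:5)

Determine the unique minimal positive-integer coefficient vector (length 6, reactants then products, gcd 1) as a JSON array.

Q: 1·5+1·3+4·0+5·8 = 48 | 4·5+4·7 = 48
G: 1·0+1·0+4·0+5·8 = 40 | 4·2+4·8 = 40
B: 1·6+1·4+4·4+5·2 = 36 | 4·1+4·8 = 36
A: 1·0+1·4+4·4+5·0 = 20 | 4·2+4·3 = 20
X: 1·8+1·0+4·6+5·0 = 32 | 4·3+4·5 = 32
gcd(1,1,4,5,4,4) = 1

Coefficients: [1, 1, 4, 5, 4, 4]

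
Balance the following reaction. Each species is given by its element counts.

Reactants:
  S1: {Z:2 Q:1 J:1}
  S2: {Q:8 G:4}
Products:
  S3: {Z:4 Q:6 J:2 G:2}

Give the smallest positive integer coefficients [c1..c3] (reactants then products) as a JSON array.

Z: 4·2+1·0 = 8 | 2·4 = 8
Q: 4·1+1·8 = 12 | 2·6 = 12
J: 4·1+1·0 = 4 | 2·2 = 4
G: 4·0+1·4 = 4 | 2·2 = 4
gcd(4,1,2) = 1

Coefficients: [4, 1, 2]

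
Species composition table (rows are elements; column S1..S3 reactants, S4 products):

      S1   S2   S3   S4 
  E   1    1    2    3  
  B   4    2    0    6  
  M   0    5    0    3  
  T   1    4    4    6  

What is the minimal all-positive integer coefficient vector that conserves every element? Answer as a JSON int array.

E: 6·1+3·1+3·2 = 15 | 5·3 = 15
B: 6·4+3·2+3·0 = 30 | 5·6 = 30
M: 6·0+3·5+3·0 = 15 | 5·3 = 15
T: 6·1+3·4+3·4 = 30 | 5·6 = 30
gcd(6,3,3,5) = 1

Coefficients: [6, 3, 3, 5]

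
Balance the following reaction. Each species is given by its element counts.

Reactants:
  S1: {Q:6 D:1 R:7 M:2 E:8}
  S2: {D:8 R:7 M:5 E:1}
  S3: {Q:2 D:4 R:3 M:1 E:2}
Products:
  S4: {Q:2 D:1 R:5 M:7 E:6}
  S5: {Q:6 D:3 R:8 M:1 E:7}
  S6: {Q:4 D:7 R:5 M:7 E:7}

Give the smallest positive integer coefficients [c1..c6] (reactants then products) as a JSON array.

Coefficients: [6, 1, 3, 1, 6, 1]

Q: 6·6+1·0+3·2 = 42 | 1·2+6·6+1·4 = 42
D: 6·1+1·8+3·4 = 26 | 1·1+6·3+1·7 = 26
R: 6·7+1·7+3·3 = 58 | 1·5+6·8+1·5 = 58
M: 6·2+1·5+3·1 = 20 | 1·7+6·1+1·7 = 20
E: 6·8+1·1+3·2 = 55 | 1·6+6·7+1·7 = 55
gcd(6,1,3,1,6,1) = 1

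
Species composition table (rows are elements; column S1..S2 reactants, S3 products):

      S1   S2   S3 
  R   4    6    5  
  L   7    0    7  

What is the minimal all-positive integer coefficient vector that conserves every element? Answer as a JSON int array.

R: 6·4+1·6 = 30 | 6·5 = 30
L: 6·7+1·0 = 42 | 6·7 = 42
gcd(6,1,6) = 1

Coefficients: [6, 1, 6]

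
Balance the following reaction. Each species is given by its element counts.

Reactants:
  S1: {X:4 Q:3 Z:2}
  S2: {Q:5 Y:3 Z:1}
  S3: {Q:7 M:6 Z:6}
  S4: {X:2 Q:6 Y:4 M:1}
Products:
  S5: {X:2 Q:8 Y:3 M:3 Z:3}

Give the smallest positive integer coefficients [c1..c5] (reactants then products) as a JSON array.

Coefficients: [1, 1, 2, 3, 5]

X: 1·4+1·0+2·0+3·2 = 10 | 5·2 = 10
Q: 1·3+1·5+2·7+3·6 = 40 | 5·8 = 40
Y: 1·0+1·3+2·0+3·4 = 15 | 5·3 = 15
M: 1·0+1·0+2·6+3·1 = 15 | 5·3 = 15
Z: 1·2+1·1+2·6+3·0 = 15 | 5·3 = 15
gcd(1,1,2,3,5) = 1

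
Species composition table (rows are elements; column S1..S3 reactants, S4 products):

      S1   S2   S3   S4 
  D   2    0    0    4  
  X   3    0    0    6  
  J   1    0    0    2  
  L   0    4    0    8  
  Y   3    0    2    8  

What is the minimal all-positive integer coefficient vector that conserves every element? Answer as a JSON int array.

D: 2·2+2·0+1·0 = 4 | 1·4 = 4
X: 2·3+2·0+1·0 = 6 | 1·6 = 6
J: 2·1+2·0+1·0 = 2 | 1·2 = 2
L: 2·0+2·4+1·0 = 8 | 1·8 = 8
Y: 2·3+2·0+1·2 = 8 | 1·8 = 8
gcd(2,2,1,1) = 1

Coefficients: [2, 2, 1, 1]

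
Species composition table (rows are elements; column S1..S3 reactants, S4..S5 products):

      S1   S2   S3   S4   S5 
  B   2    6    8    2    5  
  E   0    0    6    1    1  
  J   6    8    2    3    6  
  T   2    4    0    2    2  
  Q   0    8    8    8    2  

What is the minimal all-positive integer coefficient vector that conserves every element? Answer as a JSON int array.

Coefficients: [2, 2, 1, 2, 4]

B: 2·2+2·6+1·8 = 24 | 2·2+4·5 = 24
E: 2·0+2·0+1·6 = 6 | 2·1+4·1 = 6
J: 2·6+2·8+1·2 = 30 | 2·3+4·6 = 30
T: 2·2+2·4+1·0 = 12 | 2·2+4·2 = 12
Q: 2·0+2·8+1·8 = 24 | 2·8+4·2 = 24
gcd(2,2,1,2,4) = 1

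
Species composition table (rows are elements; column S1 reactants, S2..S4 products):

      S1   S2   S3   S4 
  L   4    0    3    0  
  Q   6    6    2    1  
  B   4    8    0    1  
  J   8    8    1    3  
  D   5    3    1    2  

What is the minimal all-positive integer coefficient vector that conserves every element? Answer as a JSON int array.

Coefficients: [3, 1, 4, 4]

L: 3·4 = 12 | 1·0+4·3+4·0 = 12
Q: 3·6 = 18 | 1·6+4·2+4·1 = 18
B: 3·4 = 12 | 1·8+4·0+4·1 = 12
J: 3·8 = 24 | 1·8+4·1+4·3 = 24
D: 3·5 = 15 | 1·3+4·1+4·2 = 15
gcd(3,1,4,4) = 1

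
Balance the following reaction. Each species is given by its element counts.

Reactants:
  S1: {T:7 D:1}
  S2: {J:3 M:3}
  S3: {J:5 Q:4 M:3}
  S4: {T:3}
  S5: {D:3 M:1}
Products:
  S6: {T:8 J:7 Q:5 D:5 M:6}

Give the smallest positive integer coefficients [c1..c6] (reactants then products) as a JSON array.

T: 2·7+1·0+5·0+6·3+6·0 = 32 | 4·8 = 32
J: 2·0+1·3+5·5+6·0+6·0 = 28 | 4·7 = 28
Q: 2·0+1·0+5·4+6·0+6·0 = 20 | 4·5 = 20
D: 2·1+1·0+5·0+6·0+6·3 = 20 | 4·5 = 20
M: 2·0+1·3+5·3+6·0+6·1 = 24 | 4·6 = 24
gcd(2,1,5,6,6,4) = 1

Coefficients: [2, 1, 5, 6, 6, 4]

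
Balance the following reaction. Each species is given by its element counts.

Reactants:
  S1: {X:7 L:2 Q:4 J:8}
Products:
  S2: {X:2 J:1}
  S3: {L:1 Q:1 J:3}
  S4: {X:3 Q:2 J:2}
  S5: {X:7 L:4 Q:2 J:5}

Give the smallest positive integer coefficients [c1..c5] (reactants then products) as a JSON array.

X: 5·7 = 35 | 5·2+6·0+6·3+1·7 = 35
L: 5·2 = 10 | 5·0+6·1+6·0+1·4 = 10
Q: 5·4 = 20 | 5·0+6·1+6·2+1·2 = 20
J: 5·8 = 40 | 5·1+6·3+6·2+1·5 = 40
gcd(5,5,6,6,1) = 1

Coefficients: [5, 5, 6, 6, 1]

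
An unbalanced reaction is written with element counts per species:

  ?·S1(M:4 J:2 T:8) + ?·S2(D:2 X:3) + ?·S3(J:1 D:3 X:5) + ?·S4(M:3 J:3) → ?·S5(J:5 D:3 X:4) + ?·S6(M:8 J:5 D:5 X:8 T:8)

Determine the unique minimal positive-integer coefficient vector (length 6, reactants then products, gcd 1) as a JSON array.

M: 3·4+6·0+2·0+4·3 = 24 | 1·0+3·8 = 24
J: 3·2+6·0+2·1+4·3 = 20 | 1·5+3·5 = 20
D: 3·0+6·2+2·3+4·0 = 18 | 1·3+3·5 = 18
X: 3·0+6·3+2·5+4·0 = 28 | 1·4+3·8 = 28
T: 3·8+6·0+2·0+4·0 = 24 | 1·0+3·8 = 24
gcd(3,6,2,4,1,3) = 1

Coefficients: [3, 6, 2, 4, 1, 3]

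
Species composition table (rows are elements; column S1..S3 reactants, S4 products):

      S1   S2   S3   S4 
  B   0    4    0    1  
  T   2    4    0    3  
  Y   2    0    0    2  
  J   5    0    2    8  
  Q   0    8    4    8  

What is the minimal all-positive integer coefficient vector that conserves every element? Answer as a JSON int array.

B: 4·0+1·4+6·0 = 4 | 4·1 = 4
T: 4·2+1·4+6·0 = 12 | 4·3 = 12
Y: 4·2+1·0+6·0 = 8 | 4·2 = 8
J: 4·5+1·0+6·2 = 32 | 4·8 = 32
Q: 4·0+1·8+6·4 = 32 | 4·8 = 32
gcd(4,1,6,4) = 1

Coefficients: [4, 1, 6, 4]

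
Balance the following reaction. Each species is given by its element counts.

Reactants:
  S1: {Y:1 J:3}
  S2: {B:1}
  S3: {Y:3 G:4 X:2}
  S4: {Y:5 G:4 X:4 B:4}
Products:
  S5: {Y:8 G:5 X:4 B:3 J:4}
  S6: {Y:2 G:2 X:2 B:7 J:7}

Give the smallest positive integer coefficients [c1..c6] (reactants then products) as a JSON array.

Coefficients: [5, 5, 1, 2, 2, 1]

Y: 5·1+5·0+1·3+2·5 = 18 | 2·8+1·2 = 18
G: 5·0+5·0+1·4+2·4 = 12 | 2·5+1·2 = 12
X: 5·0+5·0+1·2+2·4 = 10 | 2·4+1·2 = 10
B: 5·0+5·1+1·0+2·4 = 13 | 2·3+1·7 = 13
J: 5·3+5·0+1·0+2·0 = 15 | 2·4+1·7 = 15
gcd(5,5,1,2,2,1) = 1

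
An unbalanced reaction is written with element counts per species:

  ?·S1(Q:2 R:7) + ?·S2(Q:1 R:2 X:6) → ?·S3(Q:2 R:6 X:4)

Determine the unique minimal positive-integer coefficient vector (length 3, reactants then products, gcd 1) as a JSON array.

Q: 2·2+2·1 = 6 | 3·2 = 6
R: 2·7+2·2 = 18 | 3·6 = 18
X: 2·0+2·6 = 12 | 3·4 = 12
gcd(2,2,3) = 1

Coefficients: [2, 2, 3]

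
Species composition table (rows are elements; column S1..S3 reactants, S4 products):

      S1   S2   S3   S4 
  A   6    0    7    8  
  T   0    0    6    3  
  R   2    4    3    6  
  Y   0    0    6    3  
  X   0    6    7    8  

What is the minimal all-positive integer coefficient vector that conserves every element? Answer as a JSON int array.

A: 3·6+3·0+2·7 = 32 | 4·8 = 32
T: 3·0+3·0+2·6 = 12 | 4·3 = 12
R: 3·2+3·4+2·3 = 24 | 4·6 = 24
Y: 3·0+3·0+2·6 = 12 | 4·3 = 12
X: 3·0+3·6+2·7 = 32 | 4·8 = 32
gcd(3,3,2,4) = 1

Coefficients: [3, 3, 2, 4]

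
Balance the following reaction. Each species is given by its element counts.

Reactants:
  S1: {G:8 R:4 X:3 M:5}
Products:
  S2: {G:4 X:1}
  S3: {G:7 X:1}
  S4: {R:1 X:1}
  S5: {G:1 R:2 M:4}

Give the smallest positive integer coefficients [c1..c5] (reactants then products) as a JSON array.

Coefficients: [4, 5, 1, 6, 5]

G: 4·8 = 32 | 5·4+1·7+6·0+5·1 = 32
R: 4·4 = 16 | 5·0+1·0+6·1+5·2 = 16
X: 4·3 = 12 | 5·1+1·1+6·1+5·0 = 12
M: 4·5 = 20 | 5·0+1·0+6·0+5·4 = 20
gcd(4,5,1,6,5) = 1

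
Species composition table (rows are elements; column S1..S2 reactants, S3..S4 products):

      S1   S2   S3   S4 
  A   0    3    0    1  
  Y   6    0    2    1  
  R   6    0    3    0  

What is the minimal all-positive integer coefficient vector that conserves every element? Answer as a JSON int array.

A: 3·0+2·3 = 6 | 6·0+6·1 = 6
Y: 3·6+2·0 = 18 | 6·2+6·1 = 18
R: 3·6+2·0 = 18 | 6·3+6·0 = 18
gcd(3,2,6,6) = 1

Coefficients: [3, 2, 6, 6]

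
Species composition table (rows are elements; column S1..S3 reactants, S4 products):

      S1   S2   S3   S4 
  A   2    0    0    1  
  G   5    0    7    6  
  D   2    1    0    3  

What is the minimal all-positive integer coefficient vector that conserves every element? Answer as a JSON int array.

Coefficients: [1, 4, 1, 2]

A: 1·2+4·0+1·0 = 2 | 2·1 = 2
G: 1·5+4·0+1·7 = 12 | 2·6 = 12
D: 1·2+4·1+1·0 = 6 | 2·3 = 6
gcd(1,4,1,2) = 1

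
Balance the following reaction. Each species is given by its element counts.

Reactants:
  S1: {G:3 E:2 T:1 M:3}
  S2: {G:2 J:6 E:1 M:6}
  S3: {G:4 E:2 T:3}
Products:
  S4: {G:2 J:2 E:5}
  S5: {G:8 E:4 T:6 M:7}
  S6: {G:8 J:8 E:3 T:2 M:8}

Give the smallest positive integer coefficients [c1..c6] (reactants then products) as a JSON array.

G: 4·3+3·2+4·4 = 34 | 1·2+2·8+2·8 = 34
J: 4·0+3·6+4·0 = 18 | 1·2+2·0+2·8 = 18
E: 4·2+3·1+4·2 = 19 | 1·5+2·4+2·3 = 19
T: 4·1+3·0+4·3 = 16 | 1·0+2·6+2·2 = 16
M: 4·3+3·6+4·0 = 30 | 1·0+2·7+2·8 = 30
gcd(4,3,4,1,2,2) = 1

Coefficients: [4, 3, 4, 1, 2, 2]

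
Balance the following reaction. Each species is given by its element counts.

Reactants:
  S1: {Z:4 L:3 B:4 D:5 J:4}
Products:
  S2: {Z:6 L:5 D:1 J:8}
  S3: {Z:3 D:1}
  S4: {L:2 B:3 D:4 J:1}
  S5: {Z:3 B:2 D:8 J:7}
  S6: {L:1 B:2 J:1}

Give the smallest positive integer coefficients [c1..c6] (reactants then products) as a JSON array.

Coefficients: [6, 1, 5, 4, 1, 5]

Z: 6·4 = 24 | 1·6+5·3+4·0+1·3+5·0 = 24
L: 6·3 = 18 | 1·5+5·0+4·2+1·0+5·1 = 18
B: 6·4 = 24 | 1·0+5·0+4·3+1·2+5·2 = 24
D: 6·5 = 30 | 1·1+5·1+4·4+1·8+5·0 = 30
J: 6·4 = 24 | 1·8+5·0+4·1+1·7+5·1 = 24
gcd(6,1,5,4,1,5) = 1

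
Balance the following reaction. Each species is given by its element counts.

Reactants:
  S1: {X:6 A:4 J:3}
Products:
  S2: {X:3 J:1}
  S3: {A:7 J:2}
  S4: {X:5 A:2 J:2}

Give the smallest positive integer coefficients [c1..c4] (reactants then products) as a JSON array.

Coefficients: [5, 5, 2, 3]

X: 5·6 = 30 | 5·3+2·0+3·5 = 30
A: 5·4 = 20 | 5·0+2·7+3·2 = 20
J: 5·3 = 15 | 5·1+2·2+3·2 = 15
gcd(5,5,2,3) = 1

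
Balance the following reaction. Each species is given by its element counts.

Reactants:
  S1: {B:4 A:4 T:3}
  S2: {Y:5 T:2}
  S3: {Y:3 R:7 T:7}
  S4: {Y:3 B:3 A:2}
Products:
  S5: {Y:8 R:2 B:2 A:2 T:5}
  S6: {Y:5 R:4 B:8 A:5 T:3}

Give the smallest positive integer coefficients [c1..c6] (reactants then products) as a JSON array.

Y: 1·0+2·5+2·3+6·3 = 34 | 3·8+2·5 = 34
R: 1·0+2·0+2·7+6·0 = 14 | 3·2+2·4 = 14
B: 1·4+2·0+2·0+6·3 = 22 | 3·2+2·8 = 22
A: 1·4+2·0+2·0+6·2 = 16 | 3·2+2·5 = 16
T: 1·3+2·2+2·7+6·0 = 21 | 3·5+2·3 = 21
gcd(1,2,2,6,3,2) = 1

Coefficients: [1, 2, 2, 6, 3, 2]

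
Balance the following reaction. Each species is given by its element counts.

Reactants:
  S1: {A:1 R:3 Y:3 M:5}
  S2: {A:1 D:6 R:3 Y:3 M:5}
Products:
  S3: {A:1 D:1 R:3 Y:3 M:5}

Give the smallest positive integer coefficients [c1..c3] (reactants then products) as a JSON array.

A: 5·1+1·1 = 6 | 6·1 = 6
D: 5·0+1·6 = 6 | 6·1 = 6
R: 5·3+1·3 = 18 | 6·3 = 18
Y: 5·3+1·3 = 18 | 6·3 = 18
M: 5·5+1·5 = 30 | 6·5 = 30
gcd(5,1,6) = 1

Coefficients: [5, 1, 6]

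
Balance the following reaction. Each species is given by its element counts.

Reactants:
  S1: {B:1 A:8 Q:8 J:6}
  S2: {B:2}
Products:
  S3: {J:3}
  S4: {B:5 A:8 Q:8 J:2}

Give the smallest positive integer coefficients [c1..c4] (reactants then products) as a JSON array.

B: 3·1+6·2 = 15 | 4·0+3·5 = 15
A: 3·8+6·0 = 24 | 4·0+3·8 = 24
Q: 3·8+6·0 = 24 | 4·0+3·8 = 24
J: 3·6+6·0 = 18 | 4·3+3·2 = 18
gcd(3,6,4,3) = 1

Coefficients: [3, 6, 4, 3]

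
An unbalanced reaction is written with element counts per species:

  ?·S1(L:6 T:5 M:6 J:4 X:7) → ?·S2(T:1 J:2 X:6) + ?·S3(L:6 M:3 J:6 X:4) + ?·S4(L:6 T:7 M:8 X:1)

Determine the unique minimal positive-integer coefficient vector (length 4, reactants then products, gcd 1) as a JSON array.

Coefficients: [5, 4, 2, 3]

L: 5·6 = 30 | 4·0+2·6+3·6 = 30
T: 5·5 = 25 | 4·1+2·0+3·7 = 25
M: 5·6 = 30 | 4·0+2·3+3·8 = 30
J: 5·4 = 20 | 4·2+2·6+3·0 = 20
X: 5·7 = 35 | 4·6+2·4+3·1 = 35
gcd(5,4,2,3) = 1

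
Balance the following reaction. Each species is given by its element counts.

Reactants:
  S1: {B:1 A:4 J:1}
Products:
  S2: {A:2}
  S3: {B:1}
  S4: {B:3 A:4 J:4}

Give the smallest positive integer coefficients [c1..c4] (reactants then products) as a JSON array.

B: 4·1 = 4 | 6·0+1·1+1·3 = 4
A: 4·4 = 16 | 6·2+1·0+1·4 = 16
J: 4·1 = 4 | 6·0+1·0+1·4 = 4
gcd(4,6,1,1) = 1

Coefficients: [4, 6, 1, 1]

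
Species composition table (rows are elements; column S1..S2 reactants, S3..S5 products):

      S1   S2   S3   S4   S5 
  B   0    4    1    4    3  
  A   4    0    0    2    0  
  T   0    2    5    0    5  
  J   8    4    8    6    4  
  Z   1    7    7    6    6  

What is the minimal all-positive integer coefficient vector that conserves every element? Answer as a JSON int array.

B: 2·0+5·4 = 20 | 1·1+4·4+1·3 = 20
A: 2·4+5·0 = 8 | 1·0+4·2+1·0 = 8
T: 2·0+5·2 = 10 | 1·5+4·0+1·5 = 10
J: 2·8+5·4 = 36 | 1·8+4·6+1·4 = 36
Z: 2·1+5·7 = 37 | 1·7+4·6+1·6 = 37
gcd(2,5,1,4,1) = 1

Coefficients: [2, 5, 1, 4, 1]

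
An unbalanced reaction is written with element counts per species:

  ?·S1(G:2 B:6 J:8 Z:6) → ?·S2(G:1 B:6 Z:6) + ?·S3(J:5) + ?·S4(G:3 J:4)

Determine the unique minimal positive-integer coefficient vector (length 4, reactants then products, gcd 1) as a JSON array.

Coefficients: [3, 3, 4, 1]

G: 3·2 = 6 | 3·1+4·0+1·3 = 6
B: 3·6 = 18 | 3·6+4·0+1·0 = 18
J: 3·8 = 24 | 3·0+4·5+1·4 = 24
Z: 3·6 = 18 | 3·6+4·0+1·0 = 18
gcd(3,3,4,1) = 1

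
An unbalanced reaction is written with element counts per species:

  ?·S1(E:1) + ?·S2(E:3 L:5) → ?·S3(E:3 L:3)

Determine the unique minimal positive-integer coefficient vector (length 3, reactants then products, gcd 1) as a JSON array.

E: 6·1+3·3 = 15 | 5·3 = 15
L: 6·0+3·5 = 15 | 5·3 = 15
gcd(6,3,5) = 1

Coefficients: [6, 3, 5]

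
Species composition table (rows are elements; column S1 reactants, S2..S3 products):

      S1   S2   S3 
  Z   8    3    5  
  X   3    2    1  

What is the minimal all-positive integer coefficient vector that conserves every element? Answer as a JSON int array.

Coefficients: [1, 1, 1]

Z: 1·8 = 8 | 1·3+1·5 = 8
X: 1·3 = 3 | 1·2+1·1 = 3
gcd(1,1,1) = 1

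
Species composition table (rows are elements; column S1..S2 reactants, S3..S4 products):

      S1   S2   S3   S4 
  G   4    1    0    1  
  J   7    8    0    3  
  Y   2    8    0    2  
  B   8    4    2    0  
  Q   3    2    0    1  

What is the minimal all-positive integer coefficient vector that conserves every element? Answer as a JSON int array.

Coefficients: [1, 1, 6, 5]

G: 1·4+1·1 = 5 | 6·0+5·1 = 5
J: 1·7+1·8 = 15 | 6·0+5·3 = 15
Y: 1·2+1·8 = 10 | 6·0+5·2 = 10
B: 1·8+1·4 = 12 | 6·2+5·0 = 12
Q: 1·3+1·2 = 5 | 6·0+5·1 = 5
gcd(1,1,6,5) = 1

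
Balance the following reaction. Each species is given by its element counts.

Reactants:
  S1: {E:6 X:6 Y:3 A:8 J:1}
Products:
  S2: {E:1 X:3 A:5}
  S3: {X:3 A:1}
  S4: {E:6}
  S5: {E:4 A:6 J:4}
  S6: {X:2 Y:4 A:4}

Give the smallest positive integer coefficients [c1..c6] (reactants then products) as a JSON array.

E: 4·6 = 24 | 2·1+4·0+3·6+1·4+3·0 = 24
X: 4·6 = 24 | 2·3+4·3+3·0+1·0+3·2 = 24
Y: 4·3 = 12 | 2·0+4·0+3·0+1·0+3·4 = 12
A: 4·8 = 32 | 2·5+4·1+3·0+1·6+3·4 = 32
J: 4·1 = 4 | 2·0+4·0+3·0+1·4+3·0 = 4
gcd(4,2,4,3,1,3) = 1

Coefficients: [4, 2, 4, 3, 1, 3]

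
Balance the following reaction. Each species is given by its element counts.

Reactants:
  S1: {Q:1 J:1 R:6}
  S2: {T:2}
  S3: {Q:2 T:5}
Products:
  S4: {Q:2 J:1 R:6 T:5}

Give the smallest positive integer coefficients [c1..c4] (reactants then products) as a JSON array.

Coefficients: [4, 5, 2, 4]

Q: 4·1+5·0+2·2 = 8 | 4·2 = 8
J: 4·1+5·0+2·0 = 4 | 4·1 = 4
R: 4·6+5·0+2·0 = 24 | 4·6 = 24
T: 4·0+5·2+2·5 = 20 | 4·5 = 20
gcd(4,5,2,4) = 1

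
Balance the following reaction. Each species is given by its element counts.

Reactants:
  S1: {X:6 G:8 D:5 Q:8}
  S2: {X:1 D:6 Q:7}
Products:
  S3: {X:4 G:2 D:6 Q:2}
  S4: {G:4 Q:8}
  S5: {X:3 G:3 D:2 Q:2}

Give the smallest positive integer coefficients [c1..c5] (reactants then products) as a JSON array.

Coefficients: [6, 2, 5, 5, 6]

X: 6·6+2·1 = 38 | 5·4+5·0+6·3 = 38
G: 6·8+2·0 = 48 | 5·2+5·4+6·3 = 48
D: 6·5+2·6 = 42 | 5·6+5·0+6·2 = 42
Q: 6·8+2·7 = 62 | 5·2+5·8+6·2 = 62
gcd(6,2,5,5,6) = 1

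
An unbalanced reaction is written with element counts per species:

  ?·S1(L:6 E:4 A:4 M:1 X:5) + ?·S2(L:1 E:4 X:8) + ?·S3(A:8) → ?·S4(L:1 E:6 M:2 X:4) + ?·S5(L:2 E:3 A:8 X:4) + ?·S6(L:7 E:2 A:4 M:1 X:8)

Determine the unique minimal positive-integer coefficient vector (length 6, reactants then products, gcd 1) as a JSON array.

L: 4·6+3·1+5·0 = 27 | 1·1+6·2+2·7 = 27
E: 4·4+3·4+5·0 = 28 | 1·6+6·3+2·2 = 28
A: 4·4+3·0+5·8 = 56 | 1·0+6·8+2·4 = 56
M: 4·1+3·0+5·0 = 4 | 1·2+6·0+2·1 = 4
X: 4·5+3·8+5·0 = 44 | 1·4+6·4+2·8 = 44
gcd(4,3,5,1,6,2) = 1

Coefficients: [4, 3, 5, 1, 6, 2]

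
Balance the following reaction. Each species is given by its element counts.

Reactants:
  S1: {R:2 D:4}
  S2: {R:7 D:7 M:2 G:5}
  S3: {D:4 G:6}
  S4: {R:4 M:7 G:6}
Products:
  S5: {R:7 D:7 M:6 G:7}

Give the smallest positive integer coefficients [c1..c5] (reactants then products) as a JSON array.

R: 6·2+1·7+1·0+4·4 = 35 | 5·7 = 35
D: 6·4+1·7+1·4+4·0 = 35 | 5·7 = 35
M: 6·0+1·2+1·0+4·7 = 30 | 5·6 = 30
G: 6·0+1·5+1·6+4·6 = 35 | 5·7 = 35
gcd(6,1,1,4,5) = 1

Coefficients: [6, 1, 1, 4, 5]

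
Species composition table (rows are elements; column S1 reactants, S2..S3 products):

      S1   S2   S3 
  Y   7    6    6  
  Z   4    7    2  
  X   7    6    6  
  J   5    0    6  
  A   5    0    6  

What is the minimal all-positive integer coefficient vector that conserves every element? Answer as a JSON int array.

Y: 6·7 = 42 | 2·6+5·6 = 42
Z: 6·4 = 24 | 2·7+5·2 = 24
X: 6·7 = 42 | 2·6+5·6 = 42
J: 6·5 = 30 | 2·0+5·6 = 30
A: 6·5 = 30 | 2·0+5·6 = 30
gcd(6,2,5) = 1

Coefficients: [6, 2, 5]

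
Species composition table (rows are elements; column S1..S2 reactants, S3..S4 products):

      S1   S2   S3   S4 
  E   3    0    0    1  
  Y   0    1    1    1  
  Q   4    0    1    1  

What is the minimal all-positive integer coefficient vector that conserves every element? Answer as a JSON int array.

Coefficients: [1, 4, 1, 3]

E: 1·3+4·0 = 3 | 1·0+3·1 = 3
Y: 1·0+4·1 = 4 | 1·1+3·1 = 4
Q: 1·4+4·0 = 4 | 1·1+3·1 = 4
gcd(1,4,1,3) = 1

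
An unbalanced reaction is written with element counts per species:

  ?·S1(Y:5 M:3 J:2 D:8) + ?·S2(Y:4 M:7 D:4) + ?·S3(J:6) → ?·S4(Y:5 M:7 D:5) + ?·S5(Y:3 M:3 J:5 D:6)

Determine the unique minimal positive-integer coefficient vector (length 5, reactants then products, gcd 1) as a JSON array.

Coefficients: [2, 4, 1, 4, 2]

Y: 2·5+4·4+1·0 = 26 | 4·5+2·3 = 26
M: 2·3+4·7+1·0 = 34 | 4·7+2·3 = 34
J: 2·2+4·0+1·6 = 10 | 4·0+2·5 = 10
D: 2·8+4·4+1·0 = 32 | 4·5+2·6 = 32
gcd(2,4,1,4,2) = 1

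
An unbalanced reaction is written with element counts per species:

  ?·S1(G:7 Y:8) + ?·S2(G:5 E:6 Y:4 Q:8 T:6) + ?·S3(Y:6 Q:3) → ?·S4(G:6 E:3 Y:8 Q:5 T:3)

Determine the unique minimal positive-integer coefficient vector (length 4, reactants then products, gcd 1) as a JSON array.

Coefficients: [3, 3, 2, 6]

G: 3·7+3·5+2·0 = 36 | 6·6 = 36
E: 3·0+3·6+2·0 = 18 | 6·3 = 18
Y: 3·8+3·4+2·6 = 48 | 6·8 = 48
Q: 3·0+3·8+2·3 = 30 | 6·5 = 30
T: 3·0+3·6+2·0 = 18 | 6·3 = 18
gcd(3,3,2,6) = 1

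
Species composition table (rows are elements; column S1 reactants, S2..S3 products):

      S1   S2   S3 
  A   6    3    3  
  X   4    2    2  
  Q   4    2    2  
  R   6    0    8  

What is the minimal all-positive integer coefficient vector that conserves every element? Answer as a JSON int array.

A: 4·6 = 24 | 5·3+3·3 = 24
X: 4·4 = 16 | 5·2+3·2 = 16
Q: 4·4 = 16 | 5·2+3·2 = 16
R: 4·6 = 24 | 5·0+3·8 = 24
gcd(4,5,3) = 1

Coefficients: [4, 5, 3]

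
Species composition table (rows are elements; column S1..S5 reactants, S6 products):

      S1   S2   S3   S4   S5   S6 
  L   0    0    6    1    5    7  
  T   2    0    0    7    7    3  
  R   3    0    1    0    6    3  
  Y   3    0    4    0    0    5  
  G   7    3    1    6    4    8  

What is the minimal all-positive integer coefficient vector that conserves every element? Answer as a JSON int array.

L: 2·0+6·0+6·6+1·1+1·5 = 42 | 6·7 = 42
T: 2·2+6·0+6·0+1·7+1·7 = 18 | 6·3 = 18
R: 2·3+6·0+6·1+1·0+1·6 = 18 | 6·3 = 18
Y: 2·3+6·0+6·4+1·0+1·0 = 30 | 6·5 = 30
G: 2·7+6·3+6·1+1·6+1·4 = 48 | 6·8 = 48
gcd(2,6,6,1,1,6) = 1

Coefficients: [2, 6, 6, 1, 1, 6]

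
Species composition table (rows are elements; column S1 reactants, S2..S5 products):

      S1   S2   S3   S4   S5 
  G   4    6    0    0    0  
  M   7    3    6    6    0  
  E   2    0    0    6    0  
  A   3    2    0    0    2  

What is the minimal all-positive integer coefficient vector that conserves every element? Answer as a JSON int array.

Coefficients: [6, 4, 3, 2, 5]

G: 6·4 = 24 | 4·6+3·0+2·0+5·0 = 24
M: 6·7 = 42 | 4·3+3·6+2·6+5·0 = 42
E: 6·2 = 12 | 4·0+3·0+2·6+5·0 = 12
A: 6·3 = 18 | 4·2+3·0+2·0+5·2 = 18
gcd(6,4,3,2,5) = 1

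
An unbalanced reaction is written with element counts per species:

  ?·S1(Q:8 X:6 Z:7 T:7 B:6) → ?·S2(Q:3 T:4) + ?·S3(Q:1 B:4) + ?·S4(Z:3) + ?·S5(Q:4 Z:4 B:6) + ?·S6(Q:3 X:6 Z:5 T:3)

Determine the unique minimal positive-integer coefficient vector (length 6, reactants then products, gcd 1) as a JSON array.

Q: 5·8 = 40 | 5·3+6·1+2·0+1·4+5·3 = 40
X: 5·6 = 30 | 5·0+6·0+2·0+1·0+5·6 = 30
Z: 5·7 = 35 | 5·0+6·0+2·3+1·4+5·5 = 35
T: 5·7 = 35 | 5·4+6·0+2·0+1·0+5·3 = 35
B: 5·6 = 30 | 5·0+6·4+2·0+1·6+5·0 = 30
gcd(5,5,6,2,1,5) = 1

Coefficients: [5, 5, 6, 2, 1, 5]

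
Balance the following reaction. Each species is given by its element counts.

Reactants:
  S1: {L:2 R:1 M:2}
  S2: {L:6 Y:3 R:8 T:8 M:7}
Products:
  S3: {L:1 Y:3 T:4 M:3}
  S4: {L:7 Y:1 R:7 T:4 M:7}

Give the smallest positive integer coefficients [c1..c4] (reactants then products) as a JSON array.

Coefficients: [5, 2, 1, 3]

L: 5·2+2·6 = 22 | 1·1+3·7 = 22
Y: 5·0+2·3 = 6 | 1·3+3·1 = 6
R: 5·1+2·8 = 21 | 1·0+3·7 = 21
T: 5·0+2·8 = 16 | 1·4+3·4 = 16
M: 5·2+2·7 = 24 | 1·3+3·7 = 24
gcd(5,2,1,3) = 1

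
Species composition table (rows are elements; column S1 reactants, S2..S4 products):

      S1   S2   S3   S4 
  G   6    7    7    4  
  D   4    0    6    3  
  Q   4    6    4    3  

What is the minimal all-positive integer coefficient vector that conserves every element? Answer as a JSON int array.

Coefficients: [6, 1, 3, 2]

G: 6·6 = 36 | 1·7+3·7+2·4 = 36
D: 6·4 = 24 | 1·0+3·6+2·3 = 24
Q: 6·4 = 24 | 1·6+3·4+2·3 = 24
gcd(6,1,3,2) = 1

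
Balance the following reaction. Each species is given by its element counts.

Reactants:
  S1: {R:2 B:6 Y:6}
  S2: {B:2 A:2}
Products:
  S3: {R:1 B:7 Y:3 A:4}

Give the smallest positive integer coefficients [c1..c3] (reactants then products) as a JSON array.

Coefficients: [1, 4, 2]

R: 1·2+4·0 = 2 | 2·1 = 2
B: 1·6+4·2 = 14 | 2·7 = 14
Y: 1·6+4·0 = 6 | 2·3 = 6
A: 1·0+4·2 = 8 | 2·4 = 8
gcd(1,4,2) = 1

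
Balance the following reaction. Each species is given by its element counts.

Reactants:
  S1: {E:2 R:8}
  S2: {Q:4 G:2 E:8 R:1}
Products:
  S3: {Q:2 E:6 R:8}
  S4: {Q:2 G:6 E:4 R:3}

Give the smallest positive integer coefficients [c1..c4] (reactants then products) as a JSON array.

Coefficients: [5, 3, 5, 1]

Q: 5·0+3·4 = 12 | 5·2+1·2 = 12
G: 5·0+3·2 = 6 | 5·0+1·6 = 6
E: 5·2+3·8 = 34 | 5·6+1·4 = 34
R: 5·8+3·1 = 43 | 5·8+1·3 = 43
gcd(5,3,5,1) = 1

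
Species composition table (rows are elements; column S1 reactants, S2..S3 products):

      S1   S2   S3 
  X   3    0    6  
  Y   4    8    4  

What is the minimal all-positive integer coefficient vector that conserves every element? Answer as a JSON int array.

X: 4·3 = 12 | 1·0+2·6 = 12
Y: 4·4 = 16 | 1·8+2·4 = 16
gcd(4,1,2) = 1

Coefficients: [4, 1, 2]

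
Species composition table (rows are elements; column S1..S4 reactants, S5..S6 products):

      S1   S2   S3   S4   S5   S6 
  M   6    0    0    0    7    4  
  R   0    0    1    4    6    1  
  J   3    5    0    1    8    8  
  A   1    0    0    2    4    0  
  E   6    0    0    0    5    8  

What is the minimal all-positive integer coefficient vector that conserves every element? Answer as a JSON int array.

Coefficients: [6, 5, 6, 5, 4, 2]

M: 6·6+5·0+6·0+5·0 = 36 | 4·7+2·4 = 36
R: 6·0+5·0+6·1+5·4 = 26 | 4·6+2·1 = 26
J: 6·3+5·5+6·0+5·1 = 48 | 4·8+2·8 = 48
A: 6·1+5·0+6·0+5·2 = 16 | 4·4+2·0 = 16
E: 6·6+5·0+6·0+5·0 = 36 | 4·5+2·8 = 36
gcd(6,5,6,5,4,2) = 1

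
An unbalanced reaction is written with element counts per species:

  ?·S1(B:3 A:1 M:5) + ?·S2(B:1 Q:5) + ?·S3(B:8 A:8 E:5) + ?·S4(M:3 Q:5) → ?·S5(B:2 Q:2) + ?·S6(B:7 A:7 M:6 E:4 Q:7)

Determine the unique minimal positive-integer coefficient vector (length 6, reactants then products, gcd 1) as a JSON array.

B: 3·3+4·1+4·8+5·0 = 45 | 5·2+5·7 = 45
A: 3·1+4·0+4·8+5·0 = 35 | 5·0+5·7 = 35
M: 3·5+4·0+4·0+5·3 = 30 | 5·0+5·6 = 30
E: 3·0+4·0+4·5+5·0 = 20 | 5·0+5·4 = 20
Q: 3·0+4·5+4·0+5·5 = 45 | 5·2+5·7 = 45
gcd(3,4,4,5,5,5) = 1

Coefficients: [3, 4, 4, 5, 5, 5]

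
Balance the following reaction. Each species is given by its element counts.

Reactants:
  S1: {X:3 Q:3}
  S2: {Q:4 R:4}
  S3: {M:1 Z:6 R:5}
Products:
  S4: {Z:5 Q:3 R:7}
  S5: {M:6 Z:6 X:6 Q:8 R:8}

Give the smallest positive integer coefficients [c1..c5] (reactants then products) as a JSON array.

Coefficients: [2, 5, 6, 6, 1]

M: 2·0+5·0+6·1 = 6 | 6·0+1·6 = 6
Z: 2·0+5·0+6·6 = 36 | 6·5+1·6 = 36
X: 2·3+5·0+6·0 = 6 | 6·0+1·6 = 6
Q: 2·3+5·4+6·0 = 26 | 6·3+1·8 = 26
R: 2·0+5·4+6·5 = 50 | 6·7+1·8 = 50
gcd(2,5,6,6,1) = 1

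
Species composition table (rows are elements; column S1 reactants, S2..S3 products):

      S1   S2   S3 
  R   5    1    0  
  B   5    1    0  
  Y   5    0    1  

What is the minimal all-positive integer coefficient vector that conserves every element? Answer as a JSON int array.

R: 1·5 = 5 | 5·1+5·0 = 5
B: 1·5 = 5 | 5·1+5·0 = 5
Y: 1·5 = 5 | 5·0+5·1 = 5
gcd(1,5,5) = 1

Coefficients: [1, 5, 5]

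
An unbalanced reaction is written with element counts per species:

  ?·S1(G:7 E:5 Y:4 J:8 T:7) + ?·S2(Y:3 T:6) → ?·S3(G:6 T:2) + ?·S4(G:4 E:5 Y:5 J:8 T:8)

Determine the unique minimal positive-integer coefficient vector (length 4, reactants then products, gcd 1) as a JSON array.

Coefficients: [6, 2, 3, 6]

G: 6·7+2·0 = 42 | 3·6+6·4 = 42
E: 6·5+2·0 = 30 | 3·0+6·5 = 30
Y: 6·4+2·3 = 30 | 3·0+6·5 = 30
J: 6·8+2·0 = 48 | 3·0+6·8 = 48
T: 6·7+2·6 = 54 | 3·2+6·8 = 54
gcd(6,2,3,6) = 1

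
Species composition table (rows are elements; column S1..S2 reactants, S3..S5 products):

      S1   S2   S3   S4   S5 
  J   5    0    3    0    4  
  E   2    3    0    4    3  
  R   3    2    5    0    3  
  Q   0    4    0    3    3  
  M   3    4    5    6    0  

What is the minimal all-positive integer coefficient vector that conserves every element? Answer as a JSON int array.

J: 5·5+6·0 = 25 | 3·3+4·0+4·4 = 25
E: 5·2+6·3 = 28 | 3·0+4·4+4·3 = 28
R: 5·3+6·2 = 27 | 3·5+4·0+4·3 = 27
Q: 5·0+6·4 = 24 | 3·0+4·3+4·3 = 24
M: 5·3+6·4 = 39 | 3·5+4·6+4·0 = 39
gcd(5,6,3,4,4) = 1

Coefficients: [5, 6, 3, 4, 4]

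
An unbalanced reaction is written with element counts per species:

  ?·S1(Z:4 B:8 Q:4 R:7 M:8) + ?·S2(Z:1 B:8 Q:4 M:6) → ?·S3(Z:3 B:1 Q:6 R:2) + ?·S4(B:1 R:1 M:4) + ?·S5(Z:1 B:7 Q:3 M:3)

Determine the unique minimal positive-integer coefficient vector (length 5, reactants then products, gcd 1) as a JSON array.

Coefficients: [1, 5, 1, 5, 6]

Z: 1·4+5·1 = 9 | 1·3+5·0+6·1 = 9
B: 1·8+5·8 = 48 | 1·1+5·1+6·7 = 48
Q: 1·4+5·4 = 24 | 1·6+5·0+6·3 = 24
R: 1·7+5·0 = 7 | 1·2+5·1+6·0 = 7
M: 1·8+5·6 = 38 | 1·0+5·4+6·3 = 38
gcd(1,5,1,5,6) = 1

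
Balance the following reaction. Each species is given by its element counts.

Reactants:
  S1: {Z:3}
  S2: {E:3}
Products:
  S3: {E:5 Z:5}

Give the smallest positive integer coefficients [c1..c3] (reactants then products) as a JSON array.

E: 5·0+5·3 = 15 | 3·5 = 15
Z: 5·3+5·0 = 15 | 3·5 = 15
gcd(5,5,3) = 1

Coefficients: [5, 5, 3]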